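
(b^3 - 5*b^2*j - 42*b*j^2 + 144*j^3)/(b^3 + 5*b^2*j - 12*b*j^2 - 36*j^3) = (b - 8*j)/(b + 2*j)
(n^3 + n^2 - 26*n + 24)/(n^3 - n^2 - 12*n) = (n^2 + 5*n - 6)/(n*(n + 3))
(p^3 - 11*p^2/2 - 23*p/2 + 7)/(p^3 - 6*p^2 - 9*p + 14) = (p - 1/2)/(p - 1)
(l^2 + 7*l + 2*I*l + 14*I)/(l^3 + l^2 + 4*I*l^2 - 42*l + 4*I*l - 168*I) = (l + 2*I)/(l^2 + l*(-6 + 4*I) - 24*I)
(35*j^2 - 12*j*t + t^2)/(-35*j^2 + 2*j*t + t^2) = (-7*j + t)/(7*j + t)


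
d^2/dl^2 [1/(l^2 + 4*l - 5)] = 2*(-l^2 - 4*l + 4*(l + 2)^2 + 5)/(l^2 + 4*l - 5)^3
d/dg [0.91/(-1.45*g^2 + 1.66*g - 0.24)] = (2.639*g - 1.5106)/(1.45*g^2 - 1.66*g + 0.24)^2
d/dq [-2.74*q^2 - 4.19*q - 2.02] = -5.48*q - 4.19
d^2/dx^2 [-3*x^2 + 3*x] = -6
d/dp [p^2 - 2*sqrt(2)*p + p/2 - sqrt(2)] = 2*p - 2*sqrt(2) + 1/2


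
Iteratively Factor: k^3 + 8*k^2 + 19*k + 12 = (k + 4)*(k^2 + 4*k + 3) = (k + 3)*(k + 4)*(k + 1)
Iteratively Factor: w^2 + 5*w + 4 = (w + 4)*(w + 1)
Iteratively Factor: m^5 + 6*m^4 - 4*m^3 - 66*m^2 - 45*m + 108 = (m + 4)*(m^4 + 2*m^3 - 12*m^2 - 18*m + 27) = (m - 3)*(m + 4)*(m^3 + 5*m^2 + 3*m - 9) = (m - 3)*(m + 3)*(m + 4)*(m^2 + 2*m - 3) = (m - 3)*(m - 1)*(m + 3)*(m + 4)*(m + 3)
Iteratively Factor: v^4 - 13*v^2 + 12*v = (v - 1)*(v^3 + v^2 - 12*v) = (v - 1)*(v + 4)*(v^2 - 3*v) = (v - 3)*(v - 1)*(v + 4)*(v)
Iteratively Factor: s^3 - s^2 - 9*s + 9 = (s - 3)*(s^2 + 2*s - 3) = (s - 3)*(s + 3)*(s - 1)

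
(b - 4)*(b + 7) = b^2 + 3*b - 28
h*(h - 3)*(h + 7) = h^3 + 4*h^2 - 21*h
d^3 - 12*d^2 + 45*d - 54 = (d - 6)*(d - 3)^2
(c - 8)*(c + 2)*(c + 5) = c^3 - c^2 - 46*c - 80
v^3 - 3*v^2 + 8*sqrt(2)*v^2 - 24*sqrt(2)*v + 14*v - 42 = (v - 3)*(v + sqrt(2))*(v + 7*sqrt(2))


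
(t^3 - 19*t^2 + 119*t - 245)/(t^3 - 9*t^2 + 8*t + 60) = (t^2 - 14*t + 49)/(t^2 - 4*t - 12)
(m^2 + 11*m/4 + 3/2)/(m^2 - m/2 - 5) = (4*m + 3)/(2*(2*m - 5))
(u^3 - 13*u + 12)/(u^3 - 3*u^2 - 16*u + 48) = (u - 1)/(u - 4)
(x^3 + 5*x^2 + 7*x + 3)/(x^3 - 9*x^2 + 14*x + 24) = (x^2 + 4*x + 3)/(x^2 - 10*x + 24)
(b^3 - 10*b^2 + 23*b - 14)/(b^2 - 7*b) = b - 3 + 2/b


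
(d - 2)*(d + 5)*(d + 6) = d^3 + 9*d^2 + 8*d - 60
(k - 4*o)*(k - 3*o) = k^2 - 7*k*o + 12*o^2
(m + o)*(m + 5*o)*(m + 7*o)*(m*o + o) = m^4*o + 13*m^3*o^2 + m^3*o + 47*m^2*o^3 + 13*m^2*o^2 + 35*m*o^4 + 47*m*o^3 + 35*o^4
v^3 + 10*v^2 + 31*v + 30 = (v + 2)*(v + 3)*(v + 5)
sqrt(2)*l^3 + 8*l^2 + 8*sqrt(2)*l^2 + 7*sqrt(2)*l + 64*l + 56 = (l + 7)*(l + 4*sqrt(2))*(sqrt(2)*l + sqrt(2))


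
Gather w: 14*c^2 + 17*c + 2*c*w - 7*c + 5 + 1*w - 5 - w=14*c^2 + 2*c*w + 10*c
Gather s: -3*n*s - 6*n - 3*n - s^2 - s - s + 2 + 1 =-9*n - s^2 + s*(-3*n - 2) + 3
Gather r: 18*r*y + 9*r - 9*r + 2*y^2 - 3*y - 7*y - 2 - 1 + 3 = 18*r*y + 2*y^2 - 10*y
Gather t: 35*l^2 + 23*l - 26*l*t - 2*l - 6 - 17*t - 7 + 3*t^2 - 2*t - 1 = 35*l^2 + 21*l + 3*t^2 + t*(-26*l - 19) - 14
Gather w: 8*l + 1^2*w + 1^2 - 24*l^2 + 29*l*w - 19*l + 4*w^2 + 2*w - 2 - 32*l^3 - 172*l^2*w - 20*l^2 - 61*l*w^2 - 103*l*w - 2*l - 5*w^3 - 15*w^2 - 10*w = -32*l^3 - 44*l^2 - 13*l - 5*w^3 + w^2*(-61*l - 11) + w*(-172*l^2 - 74*l - 7) - 1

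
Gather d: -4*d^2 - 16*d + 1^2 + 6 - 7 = -4*d^2 - 16*d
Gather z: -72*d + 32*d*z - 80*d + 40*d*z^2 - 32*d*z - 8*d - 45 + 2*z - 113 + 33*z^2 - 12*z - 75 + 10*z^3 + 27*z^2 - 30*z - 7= -160*d + 10*z^3 + z^2*(40*d + 60) - 40*z - 240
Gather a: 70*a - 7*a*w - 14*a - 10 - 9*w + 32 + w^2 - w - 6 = a*(56 - 7*w) + w^2 - 10*w + 16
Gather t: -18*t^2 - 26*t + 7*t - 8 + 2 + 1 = -18*t^2 - 19*t - 5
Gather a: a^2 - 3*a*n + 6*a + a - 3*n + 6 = a^2 + a*(7 - 3*n) - 3*n + 6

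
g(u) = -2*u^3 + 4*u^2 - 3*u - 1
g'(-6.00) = -267.00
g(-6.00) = 593.00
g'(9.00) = -417.00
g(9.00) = -1162.00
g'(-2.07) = -45.27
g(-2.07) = 40.09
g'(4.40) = -83.96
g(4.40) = -107.13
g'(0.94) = -0.78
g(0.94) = -1.95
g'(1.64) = -6.02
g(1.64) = -3.98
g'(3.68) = -54.81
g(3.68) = -57.54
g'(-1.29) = -23.30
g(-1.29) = 13.82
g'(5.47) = -138.77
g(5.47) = -225.06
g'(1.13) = -1.62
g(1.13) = -2.17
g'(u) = -6*u^2 + 8*u - 3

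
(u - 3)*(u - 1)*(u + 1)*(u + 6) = u^4 + 3*u^3 - 19*u^2 - 3*u + 18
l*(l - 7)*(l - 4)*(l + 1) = l^4 - 10*l^3 + 17*l^2 + 28*l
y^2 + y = y*(y + 1)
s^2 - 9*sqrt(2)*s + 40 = (s - 5*sqrt(2))*(s - 4*sqrt(2))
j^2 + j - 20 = (j - 4)*(j + 5)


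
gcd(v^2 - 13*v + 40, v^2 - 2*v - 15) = v - 5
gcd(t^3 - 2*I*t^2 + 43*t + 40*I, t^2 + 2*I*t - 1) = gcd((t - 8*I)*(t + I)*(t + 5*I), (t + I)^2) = t + I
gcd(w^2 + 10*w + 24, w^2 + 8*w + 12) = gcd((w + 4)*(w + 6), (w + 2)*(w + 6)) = w + 6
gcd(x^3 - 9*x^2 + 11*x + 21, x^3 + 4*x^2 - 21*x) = x - 3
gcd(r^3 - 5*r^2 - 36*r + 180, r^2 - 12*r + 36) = r - 6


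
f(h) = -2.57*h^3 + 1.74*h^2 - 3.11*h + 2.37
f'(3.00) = -62.06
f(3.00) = -60.69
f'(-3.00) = -82.94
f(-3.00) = 96.75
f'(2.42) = -39.84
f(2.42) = -31.39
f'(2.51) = -42.95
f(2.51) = -35.11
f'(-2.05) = -42.65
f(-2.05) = 38.20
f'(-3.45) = -106.88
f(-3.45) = 139.34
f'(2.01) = -27.26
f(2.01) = -17.72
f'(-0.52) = -7.00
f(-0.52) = 4.82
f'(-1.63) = -29.27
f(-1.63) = 23.19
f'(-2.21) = -48.46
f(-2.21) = 45.48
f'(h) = -7.71*h^2 + 3.48*h - 3.11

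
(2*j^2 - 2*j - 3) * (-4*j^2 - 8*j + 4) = -8*j^4 - 8*j^3 + 36*j^2 + 16*j - 12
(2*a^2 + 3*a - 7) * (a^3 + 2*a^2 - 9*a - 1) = 2*a^5 + 7*a^4 - 19*a^3 - 43*a^2 + 60*a + 7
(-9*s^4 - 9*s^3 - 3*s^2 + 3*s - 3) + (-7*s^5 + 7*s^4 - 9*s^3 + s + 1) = -7*s^5 - 2*s^4 - 18*s^3 - 3*s^2 + 4*s - 2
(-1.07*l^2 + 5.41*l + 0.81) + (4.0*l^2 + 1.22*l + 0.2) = 2.93*l^2 + 6.63*l + 1.01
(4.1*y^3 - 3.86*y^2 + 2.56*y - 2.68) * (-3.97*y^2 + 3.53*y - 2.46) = -16.277*y^5 + 29.7972*y^4 - 33.875*y^3 + 29.172*y^2 - 15.758*y + 6.5928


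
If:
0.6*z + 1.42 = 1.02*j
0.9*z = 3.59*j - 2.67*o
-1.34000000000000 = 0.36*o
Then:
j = -5.86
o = -3.72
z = -12.33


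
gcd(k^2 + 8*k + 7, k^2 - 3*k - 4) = k + 1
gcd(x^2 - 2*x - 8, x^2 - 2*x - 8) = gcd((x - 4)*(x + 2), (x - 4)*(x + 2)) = x^2 - 2*x - 8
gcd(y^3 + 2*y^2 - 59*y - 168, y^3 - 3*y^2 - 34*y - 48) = y^2 - 5*y - 24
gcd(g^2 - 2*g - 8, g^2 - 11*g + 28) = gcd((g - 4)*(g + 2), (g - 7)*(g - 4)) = g - 4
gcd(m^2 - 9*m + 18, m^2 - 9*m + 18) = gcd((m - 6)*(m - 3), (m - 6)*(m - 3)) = m^2 - 9*m + 18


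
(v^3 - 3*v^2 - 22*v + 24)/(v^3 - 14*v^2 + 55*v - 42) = (v + 4)/(v - 7)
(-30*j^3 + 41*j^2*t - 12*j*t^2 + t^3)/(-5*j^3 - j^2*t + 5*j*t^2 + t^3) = (30*j^2 - 11*j*t + t^2)/(5*j^2 + 6*j*t + t^2)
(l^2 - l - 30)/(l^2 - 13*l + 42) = (l + 5)/(l - 7)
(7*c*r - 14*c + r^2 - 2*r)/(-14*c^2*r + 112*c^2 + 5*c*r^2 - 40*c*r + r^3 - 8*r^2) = (r - 2)/(-2*c*r + 16*c + r^2 - 8*r)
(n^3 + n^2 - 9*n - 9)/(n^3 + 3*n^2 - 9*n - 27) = (n + 1)/(n + 3)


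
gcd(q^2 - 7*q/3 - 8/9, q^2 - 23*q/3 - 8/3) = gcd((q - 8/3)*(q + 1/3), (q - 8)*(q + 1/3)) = q + 1/3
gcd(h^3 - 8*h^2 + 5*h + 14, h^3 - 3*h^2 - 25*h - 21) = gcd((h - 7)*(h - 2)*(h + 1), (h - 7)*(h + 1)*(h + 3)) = h^2 - 6*h - 7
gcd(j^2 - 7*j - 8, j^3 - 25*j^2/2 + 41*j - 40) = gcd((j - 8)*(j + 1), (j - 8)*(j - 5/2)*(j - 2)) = j - 8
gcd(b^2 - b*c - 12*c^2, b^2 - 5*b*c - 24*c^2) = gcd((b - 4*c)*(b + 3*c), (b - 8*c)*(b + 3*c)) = b + 3*c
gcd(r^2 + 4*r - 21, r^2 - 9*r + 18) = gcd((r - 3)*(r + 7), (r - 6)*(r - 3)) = r - 3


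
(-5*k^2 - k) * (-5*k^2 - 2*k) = 25*k^4 + 15*k^3 + 2*k^2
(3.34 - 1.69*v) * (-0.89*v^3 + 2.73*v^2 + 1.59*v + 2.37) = 1.5041*v^4 - 7.5863*v^3 + 6.4311*v^2 + 1.3053*v + 7.9158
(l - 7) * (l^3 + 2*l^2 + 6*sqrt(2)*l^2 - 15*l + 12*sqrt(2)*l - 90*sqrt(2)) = l^4 - 5*l^3 + 6*sqrt(2)*l^3 - 30*sqrt(2)*l^2 - 29*l^2 - 174*sqrt(2)*l + 105*l + 630*sqrt(2)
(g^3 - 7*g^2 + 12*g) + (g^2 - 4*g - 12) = g^3 - 6*g^2 + 8*g - 12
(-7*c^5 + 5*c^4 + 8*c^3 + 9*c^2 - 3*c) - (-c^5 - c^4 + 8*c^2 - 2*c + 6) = -6*c^5 + 6*c^4 + 8*c^3 + c^2 - c - 6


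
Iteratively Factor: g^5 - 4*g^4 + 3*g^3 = (g)*(g^4 - 4*g^3 + 3*g^2) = g^2*(g^3 - 4*g^2 + 3*g) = g^2*(g - 1)*(g^2 - 3*g) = g^3*(g - 1)*(g - 3)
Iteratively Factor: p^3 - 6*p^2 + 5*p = (p - 1)*(p^2 - 5*p) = p*(p - 1)*(p - 5)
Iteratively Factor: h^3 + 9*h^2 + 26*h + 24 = (h + 4)*(h^2 + 5*h + 6) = (h + 3)*(h + 4)*(h + 2)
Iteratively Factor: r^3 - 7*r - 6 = (r + 1)*(r^2 - r - 6) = (r + 1)*(r + 2)*(r - 3)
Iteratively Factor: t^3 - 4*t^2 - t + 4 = (t + 1)*(t^2 - 5*t + 4) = (t - 4)*(t + 1)*(t - 1)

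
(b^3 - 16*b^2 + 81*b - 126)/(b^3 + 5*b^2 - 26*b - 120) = (b^3 - 16*b^2 + 81*b - 126)/(b^3 + 5*b^2 - 26*b - 120)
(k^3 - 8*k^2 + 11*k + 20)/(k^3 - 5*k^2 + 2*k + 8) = (k - 5)/(k - 2)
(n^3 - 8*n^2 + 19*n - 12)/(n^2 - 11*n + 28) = (n^2 - 4*n + 3)/(n - 7)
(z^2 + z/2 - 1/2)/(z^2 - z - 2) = (z - 1/2)/(z - 2)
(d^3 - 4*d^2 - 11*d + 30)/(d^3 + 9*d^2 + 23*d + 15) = (d^2 - 7*d + 10)/(d^2 + 6*d + 5)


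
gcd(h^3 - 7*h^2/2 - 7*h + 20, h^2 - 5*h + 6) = h - 2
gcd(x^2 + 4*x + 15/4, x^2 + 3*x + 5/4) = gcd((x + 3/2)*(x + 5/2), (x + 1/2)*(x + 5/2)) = x + 5/2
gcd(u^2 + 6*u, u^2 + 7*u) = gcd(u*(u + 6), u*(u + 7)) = u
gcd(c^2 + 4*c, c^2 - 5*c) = c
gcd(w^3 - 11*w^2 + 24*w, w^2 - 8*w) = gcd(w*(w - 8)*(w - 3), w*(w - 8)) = w^2 - 8*w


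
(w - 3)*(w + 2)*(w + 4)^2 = w^4 + 7*w^3 + 2*w^2 - 64*w - 96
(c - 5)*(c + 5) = c^2 - 25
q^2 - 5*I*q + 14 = (q - 7*I)*(q + 2*I)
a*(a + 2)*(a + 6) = a^3 + 8*a^2 + 12*a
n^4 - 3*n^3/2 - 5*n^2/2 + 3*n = n*(n - 2)*(n - 1)*(n + 3/2)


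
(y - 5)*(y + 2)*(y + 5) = y^3 + 2*y^2 - 25*y - 50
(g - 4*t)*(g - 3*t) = g^2 - 7*g*t + 12*t^2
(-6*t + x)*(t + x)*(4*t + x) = -24*t^3 - 26*t^2*x - t*x^2 + x^3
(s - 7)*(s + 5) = s^2 - 2*s - 35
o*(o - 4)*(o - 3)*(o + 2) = o^4 - 5*o^3 - 2*o^2 + 24*o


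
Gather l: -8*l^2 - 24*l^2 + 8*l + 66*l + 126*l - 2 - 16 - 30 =-32*l^2 + 200*l - 48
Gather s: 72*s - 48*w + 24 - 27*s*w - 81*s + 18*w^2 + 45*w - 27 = s*(-27*w - 9) + 18*w^2 - 3*w - 3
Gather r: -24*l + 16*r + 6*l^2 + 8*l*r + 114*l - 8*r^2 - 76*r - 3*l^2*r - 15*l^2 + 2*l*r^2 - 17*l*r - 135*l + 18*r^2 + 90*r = -9*l^2 - 45*l + r^2*(2*l + 10) + r*(-3*l^2 - 9*l + 30)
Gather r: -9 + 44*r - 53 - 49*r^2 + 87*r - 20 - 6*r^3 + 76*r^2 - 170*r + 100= -6*r^3 + 27*r^2 - 39*r + 18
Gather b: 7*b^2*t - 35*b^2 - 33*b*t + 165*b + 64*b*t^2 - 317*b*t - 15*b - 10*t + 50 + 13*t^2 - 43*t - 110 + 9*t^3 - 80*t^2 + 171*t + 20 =b^2*(7*t - 35) + b*(64*t^2 - 350*t + 150) + 9*t^3 - 67*t^2 + 118*t - 40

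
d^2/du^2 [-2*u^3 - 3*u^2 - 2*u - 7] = -12*u - 6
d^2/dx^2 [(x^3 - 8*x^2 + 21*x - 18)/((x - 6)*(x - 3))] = 24/(x^3 - 18*x^2 + 108*x - 216)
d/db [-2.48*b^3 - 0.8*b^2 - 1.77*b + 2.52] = -7.44*b^2 - 1.6*b - 1.77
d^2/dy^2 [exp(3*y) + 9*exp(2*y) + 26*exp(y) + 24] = (9*exp(2*y) + 36*exp(y) + 26)*exp(y)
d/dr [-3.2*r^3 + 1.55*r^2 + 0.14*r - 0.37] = -9.6*r^2 + 3.1*r + 0.14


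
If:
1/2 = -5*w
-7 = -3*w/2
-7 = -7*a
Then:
No Solution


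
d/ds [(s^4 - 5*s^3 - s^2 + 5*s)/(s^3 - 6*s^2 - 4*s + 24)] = (s^6 - 12*s^5 + 19*s^4 + 126*s^3 - 326*s^2 - 48*s + 120)/(s^6 - 12*s^5 + 28*s^4 + 96*s^3 - 272*s^2 - 192*s + 576)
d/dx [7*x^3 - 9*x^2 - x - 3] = 21*x^2 - 18*x - 1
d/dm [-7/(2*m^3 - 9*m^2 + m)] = 7*(6*m^2 - 18*m + 1)/(m^2*(2*m^2 - 9*m + 1)^2)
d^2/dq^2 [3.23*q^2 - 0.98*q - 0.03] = 6.46000000000000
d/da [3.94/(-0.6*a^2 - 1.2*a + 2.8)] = 4.728*(a + 1)/(0.6*a^2 + 1.2*a - 2.8)^2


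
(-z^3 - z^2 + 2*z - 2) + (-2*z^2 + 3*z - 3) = -z^3 - 3*z^2 + 5*z - 5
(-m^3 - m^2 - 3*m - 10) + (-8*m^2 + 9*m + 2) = -m^3 - 9*m^2 + 6*m - 8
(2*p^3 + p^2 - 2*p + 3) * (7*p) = 14*p^4 + 7*p^3 - 14*p^2 + 21*p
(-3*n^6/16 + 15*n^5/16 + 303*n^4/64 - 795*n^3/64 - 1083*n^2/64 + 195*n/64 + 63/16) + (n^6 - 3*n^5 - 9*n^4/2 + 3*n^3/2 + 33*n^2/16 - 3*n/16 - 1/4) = 13*n^6/16 - 33*n^5/16 + 15*n^4/64 - 699*n^3/64 - 951*n^2/64 + 183*n/64 + 59/16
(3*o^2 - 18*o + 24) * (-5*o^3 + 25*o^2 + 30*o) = -15*o^5 + 165*o^4 - 480*o^3 + 60*o^2 + 720*o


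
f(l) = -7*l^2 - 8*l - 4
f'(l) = -14*l - 8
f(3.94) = -144.19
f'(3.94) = -63.16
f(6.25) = -327.44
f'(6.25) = -95.50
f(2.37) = -62.28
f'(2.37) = -41.18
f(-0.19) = -2.73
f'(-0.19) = -5.34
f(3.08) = -95.04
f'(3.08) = -51.12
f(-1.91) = -14.26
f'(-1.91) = 18.74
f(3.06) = -94.03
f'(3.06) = -50.84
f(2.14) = -53.18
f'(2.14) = -37.96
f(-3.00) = -43.00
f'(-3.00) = 34.00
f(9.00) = -643.00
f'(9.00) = -134.00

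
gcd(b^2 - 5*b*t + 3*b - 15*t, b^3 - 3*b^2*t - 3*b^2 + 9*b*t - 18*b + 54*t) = b + 3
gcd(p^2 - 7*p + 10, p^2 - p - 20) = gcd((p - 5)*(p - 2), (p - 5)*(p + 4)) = p - 5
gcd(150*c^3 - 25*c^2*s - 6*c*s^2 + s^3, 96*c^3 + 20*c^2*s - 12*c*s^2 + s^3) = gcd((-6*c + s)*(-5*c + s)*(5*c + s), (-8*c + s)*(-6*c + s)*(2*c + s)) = -6*c + s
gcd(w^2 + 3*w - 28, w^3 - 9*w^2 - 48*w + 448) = w + 7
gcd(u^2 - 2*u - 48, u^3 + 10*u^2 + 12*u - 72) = u + 6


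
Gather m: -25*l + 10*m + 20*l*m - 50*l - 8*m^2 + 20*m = -75*l - 8*m^2 + m*(20*l + 30)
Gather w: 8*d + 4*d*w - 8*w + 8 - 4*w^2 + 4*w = 8*d - 4*w^2 + w*(4*d - 4) + 8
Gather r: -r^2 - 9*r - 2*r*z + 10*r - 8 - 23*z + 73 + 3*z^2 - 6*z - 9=-r^2 + r*(1 - 2*z) + 3*z^2 - 29*z + 56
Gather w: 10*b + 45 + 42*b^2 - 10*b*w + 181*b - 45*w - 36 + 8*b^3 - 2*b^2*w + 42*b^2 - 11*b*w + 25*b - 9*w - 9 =8*b^3 + 84*b^2 + 216*b + w*(-2*b^2 - 21*b - 54)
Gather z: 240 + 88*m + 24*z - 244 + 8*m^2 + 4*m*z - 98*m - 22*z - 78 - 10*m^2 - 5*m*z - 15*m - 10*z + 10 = -2*m^2 - 25*m + z*(-m - 8) - 72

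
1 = 1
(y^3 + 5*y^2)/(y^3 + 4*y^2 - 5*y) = y/(y - 1)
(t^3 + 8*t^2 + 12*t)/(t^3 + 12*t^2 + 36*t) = (t + 2)/(t + 6)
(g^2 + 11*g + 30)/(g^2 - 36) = (g + 5)/(g - 6)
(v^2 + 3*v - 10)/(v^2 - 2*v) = (v + 5)/v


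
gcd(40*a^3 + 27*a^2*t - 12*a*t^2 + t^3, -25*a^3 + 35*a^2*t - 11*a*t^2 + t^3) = -5*a + t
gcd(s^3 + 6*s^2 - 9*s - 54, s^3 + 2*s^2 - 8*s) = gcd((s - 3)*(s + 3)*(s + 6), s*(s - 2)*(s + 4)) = 1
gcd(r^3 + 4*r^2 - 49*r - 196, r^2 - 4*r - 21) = r - 7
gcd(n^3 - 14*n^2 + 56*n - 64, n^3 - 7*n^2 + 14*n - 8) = n^2 - 6*n + 8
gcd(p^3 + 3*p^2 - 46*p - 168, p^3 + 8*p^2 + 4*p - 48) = p^2 + 10*p + 24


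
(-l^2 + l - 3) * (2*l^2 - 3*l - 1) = -2*l^4 + 5*l^3 - 8*l^2 + 8*l + 3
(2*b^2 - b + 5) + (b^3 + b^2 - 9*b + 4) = b^3 + 3*b^2 - 10*b + 9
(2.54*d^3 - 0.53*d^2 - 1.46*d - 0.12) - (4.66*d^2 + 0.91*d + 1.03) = 2.54*d^3 - 5.19*d^2 - 2.37*d - 1.15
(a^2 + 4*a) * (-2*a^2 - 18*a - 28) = -2*a^4 - 26*a^3 - 100*a^2 - 112*a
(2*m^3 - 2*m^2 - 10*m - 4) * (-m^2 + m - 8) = -2*m^5 + 4*m^4 - 8*m^3 + 10*m^2 + 76*m + 32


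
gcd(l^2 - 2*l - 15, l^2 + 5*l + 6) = l + 3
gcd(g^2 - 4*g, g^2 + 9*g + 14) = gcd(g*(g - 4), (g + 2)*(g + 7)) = 1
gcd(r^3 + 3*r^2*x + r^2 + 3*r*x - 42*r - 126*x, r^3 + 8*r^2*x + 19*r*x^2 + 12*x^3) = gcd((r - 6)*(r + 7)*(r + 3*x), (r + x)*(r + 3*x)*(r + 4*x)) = r + 3*x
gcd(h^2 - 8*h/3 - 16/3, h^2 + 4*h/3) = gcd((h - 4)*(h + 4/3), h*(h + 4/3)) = h + 4/3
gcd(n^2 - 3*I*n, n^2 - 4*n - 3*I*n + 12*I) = n - 3*I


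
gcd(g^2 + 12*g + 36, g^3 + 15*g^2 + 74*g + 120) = g + 6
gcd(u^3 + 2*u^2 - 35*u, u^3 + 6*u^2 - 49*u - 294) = u + 7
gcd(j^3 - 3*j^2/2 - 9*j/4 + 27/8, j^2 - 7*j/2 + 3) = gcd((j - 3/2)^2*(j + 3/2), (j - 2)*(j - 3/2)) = j - 3/2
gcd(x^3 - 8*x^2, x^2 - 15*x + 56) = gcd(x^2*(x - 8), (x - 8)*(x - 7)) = x - 8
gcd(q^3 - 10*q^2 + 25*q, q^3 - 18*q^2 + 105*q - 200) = q^2 - 10*q + 25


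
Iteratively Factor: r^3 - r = (r)*(r^2 - 1) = r*(r - 1)*(r + 1)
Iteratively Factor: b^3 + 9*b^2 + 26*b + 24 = (b + 2)*(b^2 + 7*b + 12) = (b + 2)*(b + 4)*(b + 3)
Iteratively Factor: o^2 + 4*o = (o)*(o + 4)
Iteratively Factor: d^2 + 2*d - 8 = (d - 2)*(d + 4)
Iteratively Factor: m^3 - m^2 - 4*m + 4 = (m + 2)*(m^2 - 3*m + 2) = (m - 1)*(m + 2)*(m - 2)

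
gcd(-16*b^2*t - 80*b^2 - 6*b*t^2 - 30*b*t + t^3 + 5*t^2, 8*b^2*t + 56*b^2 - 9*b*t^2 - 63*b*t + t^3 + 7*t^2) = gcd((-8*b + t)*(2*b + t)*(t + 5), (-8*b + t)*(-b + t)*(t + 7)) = -8*b + t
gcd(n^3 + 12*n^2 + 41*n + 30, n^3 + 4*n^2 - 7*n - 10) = n^2 + 6*n + 5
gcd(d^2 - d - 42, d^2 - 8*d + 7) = d - 7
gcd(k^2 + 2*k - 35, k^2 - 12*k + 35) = k - 5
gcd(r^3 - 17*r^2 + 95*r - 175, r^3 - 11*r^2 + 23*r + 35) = r^2 - 12*r + 35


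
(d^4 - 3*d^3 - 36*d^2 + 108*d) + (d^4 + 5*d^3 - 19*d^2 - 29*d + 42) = 2*d^4 + 2*d^3 - 55*d^2 + 79*d + 42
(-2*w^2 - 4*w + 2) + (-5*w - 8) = -2*w^2 - 9*w - 6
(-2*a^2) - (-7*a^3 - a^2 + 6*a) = 7*a^3 - a^2 - 6*a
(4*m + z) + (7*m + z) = 11*m + 2*z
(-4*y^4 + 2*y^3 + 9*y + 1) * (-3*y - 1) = 12*y^5 - 2*y^4 - 2*y^3 - 27*y^2 - 12*y - 1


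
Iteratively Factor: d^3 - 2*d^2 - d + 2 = (d + 1)*(d^2 - 3*d + 2) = (d - 1)*(d + 1)*(d - 2)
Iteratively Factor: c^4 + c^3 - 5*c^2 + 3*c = (c)*(c^3 + c^2 - 5*c + 3) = c*(c - 1)*(c^2 + 2*c - 3) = c*(c - 1)^2*(c + 3)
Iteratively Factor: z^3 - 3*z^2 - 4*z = (z - 4)*(z^2 + z) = z*(z - 4)*(z + 1)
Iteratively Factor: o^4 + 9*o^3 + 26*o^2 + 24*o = (o)*(o^3 + 9*o^2 + 26*o + 24) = o*(o + 3)*(o^2 + 6*o + 8) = o*(o + 2)*(o + 3)*(o + 4)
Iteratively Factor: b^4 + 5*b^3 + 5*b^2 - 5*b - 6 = (b - 1)*(b^3 + 6*b^2 + 11*b + 6) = (b - 1)*(b + 3)*(b^2 + 3*b + 2) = (b - 1)*(b + 1)*(b + 3)*(b + 2)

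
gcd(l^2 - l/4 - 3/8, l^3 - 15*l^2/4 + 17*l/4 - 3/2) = l - 3/4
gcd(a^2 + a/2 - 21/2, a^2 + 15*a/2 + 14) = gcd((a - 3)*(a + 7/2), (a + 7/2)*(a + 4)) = a + 7/2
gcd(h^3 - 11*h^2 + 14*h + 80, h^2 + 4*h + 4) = h + 2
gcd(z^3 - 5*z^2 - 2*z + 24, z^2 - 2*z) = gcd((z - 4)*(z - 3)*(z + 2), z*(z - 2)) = 1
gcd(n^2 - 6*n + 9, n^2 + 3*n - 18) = n - 3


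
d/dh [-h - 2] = -1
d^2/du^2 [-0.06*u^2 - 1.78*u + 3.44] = -0.120000000000000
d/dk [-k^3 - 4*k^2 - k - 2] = -3*k^2 - 8*k - 1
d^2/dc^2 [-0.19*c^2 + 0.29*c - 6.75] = -0.380000000000000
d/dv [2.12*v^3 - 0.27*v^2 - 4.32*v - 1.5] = 6.36*v^2 - 0.54*v - 4.32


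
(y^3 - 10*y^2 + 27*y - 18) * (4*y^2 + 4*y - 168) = 4*y^5 - 36*y^4 - 100*y^3 + 1716*y^2 - 4608*y + 3024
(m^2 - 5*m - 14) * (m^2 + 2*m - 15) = m^4 - 3*m^3 - 39*m^2 + 47*m + 210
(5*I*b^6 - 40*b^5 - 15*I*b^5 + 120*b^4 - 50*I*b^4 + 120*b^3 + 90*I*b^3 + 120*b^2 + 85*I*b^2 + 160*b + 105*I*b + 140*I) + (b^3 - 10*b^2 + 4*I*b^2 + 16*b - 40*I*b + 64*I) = 5*I*b^6 - 40*b^5 - 15*I*b^5 + 120*b^4 - 50*I*b^4 + 121*b^3 + 90*I*b^3 + 110*b^2 + 89*I*b^2 + 176*b + 65*I*b + 204*I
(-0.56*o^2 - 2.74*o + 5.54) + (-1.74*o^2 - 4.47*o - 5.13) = -2.3*o^2 - 7.21*o + 0.41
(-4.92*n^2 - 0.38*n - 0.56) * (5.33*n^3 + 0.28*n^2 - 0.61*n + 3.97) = -26.2236*n^5 - 3.403*n^4 - 0.0900000000000005*n^3 - 19.4574*n^2 - 1.167*n - 2.2232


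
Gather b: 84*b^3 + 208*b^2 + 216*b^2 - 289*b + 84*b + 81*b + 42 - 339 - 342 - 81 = 84*b^3 + 424*b^2 - 124*b - 720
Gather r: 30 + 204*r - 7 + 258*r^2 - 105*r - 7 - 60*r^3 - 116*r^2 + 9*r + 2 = -60*r^3 + 142*r^2 + 108*r + 18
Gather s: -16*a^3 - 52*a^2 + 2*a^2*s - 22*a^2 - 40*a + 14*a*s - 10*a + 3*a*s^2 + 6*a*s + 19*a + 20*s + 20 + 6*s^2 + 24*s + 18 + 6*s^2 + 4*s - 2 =-16*a^3 - 74*a^2 - 31*a + s^2*(3*a + 12) + s*(2*a^2 + 20*a + 48) + 36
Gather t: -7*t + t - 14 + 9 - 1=-6*t - 6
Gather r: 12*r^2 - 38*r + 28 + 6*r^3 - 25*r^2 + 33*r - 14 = 6*r^3 - 13*r^2 - 5*r + 14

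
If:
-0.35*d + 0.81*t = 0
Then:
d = 2.31428571428571*t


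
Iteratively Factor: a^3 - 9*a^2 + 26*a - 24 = (a - 4)*(a^2 - 5*a + 6) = (a - 4)*(a - 2)*(a - 3)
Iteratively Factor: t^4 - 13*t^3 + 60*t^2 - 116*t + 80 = (t - 2)*(t^3 - 11*t^2 + 38*t - 40) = (t - 4)*(t - 2)*(t^2 - 7*t + 10) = (t - 4)*(t - 2)^2*(t - 5)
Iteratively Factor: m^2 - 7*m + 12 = (m - 3)*(m - 4)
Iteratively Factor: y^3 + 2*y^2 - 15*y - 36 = (y - 4)*(y^2 + 6*y + 9) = (y - 4)*(y + 3)*(y + 3)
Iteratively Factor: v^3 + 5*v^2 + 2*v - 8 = (v + 4)*(v^2 + v - 2) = (v - 1)*(v + 4)*(v + 2)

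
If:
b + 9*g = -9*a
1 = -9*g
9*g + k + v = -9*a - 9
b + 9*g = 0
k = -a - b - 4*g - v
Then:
No Solution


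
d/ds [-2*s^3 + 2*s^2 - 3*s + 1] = -6*s^2 + 4*s - 3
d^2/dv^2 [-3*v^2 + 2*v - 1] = -6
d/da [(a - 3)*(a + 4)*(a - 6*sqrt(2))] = 3*a^2 - 12*sqrt(2)*a + 2*a - 12 - 6*sqrt(2)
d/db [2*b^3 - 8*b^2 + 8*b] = 6*b^2 - 16*b + 8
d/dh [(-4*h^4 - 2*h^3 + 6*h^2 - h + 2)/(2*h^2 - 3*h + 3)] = (-16*h^5 + 32*h^4 - 36*h^3 - 34*h^2 + 28*h + 3)/(4*h^4 - 12*h^3 + 21*h^2 - 18*h + 9)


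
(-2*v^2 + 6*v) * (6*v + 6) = -12*v^3 + 24*v^2 + 36*v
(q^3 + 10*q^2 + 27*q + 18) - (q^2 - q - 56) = q^3 + 9*q^2 + 28*q + 74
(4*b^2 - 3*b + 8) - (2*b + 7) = 4*b^2 - 5*b + 1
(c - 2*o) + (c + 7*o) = 2*c + 5*o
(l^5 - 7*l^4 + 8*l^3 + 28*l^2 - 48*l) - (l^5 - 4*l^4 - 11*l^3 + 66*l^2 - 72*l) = -3*l^4 + 19*l^3 - 38*l^2 + 24*l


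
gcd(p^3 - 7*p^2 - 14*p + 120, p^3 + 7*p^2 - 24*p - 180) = p - 5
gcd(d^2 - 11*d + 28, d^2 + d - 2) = 1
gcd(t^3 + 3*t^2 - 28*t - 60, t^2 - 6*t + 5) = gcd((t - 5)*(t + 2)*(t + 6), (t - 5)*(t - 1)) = t - 5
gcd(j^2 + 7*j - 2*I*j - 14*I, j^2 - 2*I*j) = j - 2*I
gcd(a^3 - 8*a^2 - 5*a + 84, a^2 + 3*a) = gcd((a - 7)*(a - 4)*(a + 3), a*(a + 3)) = a + 3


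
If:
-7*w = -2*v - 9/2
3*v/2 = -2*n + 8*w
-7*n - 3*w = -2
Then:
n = 125/202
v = -502/101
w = -157/202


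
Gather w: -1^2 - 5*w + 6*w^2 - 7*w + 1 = 6*w^2 - 12*w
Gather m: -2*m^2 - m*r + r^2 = -2*m^2 - m*r + r^2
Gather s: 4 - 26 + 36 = 14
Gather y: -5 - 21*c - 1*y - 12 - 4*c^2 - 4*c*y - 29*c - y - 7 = -4*c^2 - 50*c + y*(-4*c - 2) - 24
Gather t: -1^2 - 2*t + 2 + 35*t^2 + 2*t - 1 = 35*t^2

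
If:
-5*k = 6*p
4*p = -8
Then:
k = 12/5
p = -2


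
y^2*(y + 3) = y^3 + 3*y^2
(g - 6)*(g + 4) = g^2 - 2*g - 24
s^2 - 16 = (s - 4)*(s + 4)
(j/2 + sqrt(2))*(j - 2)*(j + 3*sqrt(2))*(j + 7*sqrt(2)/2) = j^4/2 - j^3 + 17*sqrt(2)*j^3/4 - 17*sqrt(2)*j^2/2 + 47*j^2/2 - 47*j + 21*sqrt(2)*j - 42*sqrt(2)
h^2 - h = h*(h - 1)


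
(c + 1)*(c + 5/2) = c^2 + 7*c/2 + 5/2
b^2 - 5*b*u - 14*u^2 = (b - 7*u)*(b + 2*u)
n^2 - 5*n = n*(n - 5)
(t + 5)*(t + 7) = t^2 + 12*t + 35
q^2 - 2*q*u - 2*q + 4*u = (q - 2)*(q - 2*u)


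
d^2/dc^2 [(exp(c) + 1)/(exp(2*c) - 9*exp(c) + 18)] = (exp(4*c) + 13*exp(3*c) - 135*exp(2*c) + 171*exp(c) + 486)*exp(c)/(exp(6*c) - 27*exp(5*c) + 297*exp(4*c) - 1701*exp(3*c) + 5346*exp(2*c) - 8748*exp(c) + 5832)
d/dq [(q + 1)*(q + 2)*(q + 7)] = 3*q^2 + 20*q + 23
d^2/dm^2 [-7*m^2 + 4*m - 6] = -14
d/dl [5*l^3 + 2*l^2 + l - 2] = 15*l^2 + 4*l + 1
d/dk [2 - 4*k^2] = -8*k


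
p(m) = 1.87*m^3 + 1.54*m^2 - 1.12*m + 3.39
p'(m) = 5.61*m^2 + 3.08*m - 1.12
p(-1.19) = 3.75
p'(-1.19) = 3.16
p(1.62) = 13.57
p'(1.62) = 18.59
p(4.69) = 224.92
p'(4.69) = 136.72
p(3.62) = 108.23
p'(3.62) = 83.55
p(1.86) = 18.67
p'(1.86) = 24.02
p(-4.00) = -87.17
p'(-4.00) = 76.32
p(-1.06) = 4.08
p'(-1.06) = 1.92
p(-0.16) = 3.60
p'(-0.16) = -1.47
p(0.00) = 3.39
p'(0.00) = -1.12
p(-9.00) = -1225.02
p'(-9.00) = 425.57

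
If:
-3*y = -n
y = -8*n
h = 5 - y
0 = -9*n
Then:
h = 5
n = 0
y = 0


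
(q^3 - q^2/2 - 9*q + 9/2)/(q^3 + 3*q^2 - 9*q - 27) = (q - 1/2)/(q + 3)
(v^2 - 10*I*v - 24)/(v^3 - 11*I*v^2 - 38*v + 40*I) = (v - 6*I)/(v^2 - 7*I*v - 10)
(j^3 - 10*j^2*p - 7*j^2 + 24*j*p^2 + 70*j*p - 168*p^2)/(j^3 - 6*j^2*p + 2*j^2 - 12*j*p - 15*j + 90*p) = (j^2 - 4*j*p - 7*j + 28*p)/(j^2 + 2*j - 15)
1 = 1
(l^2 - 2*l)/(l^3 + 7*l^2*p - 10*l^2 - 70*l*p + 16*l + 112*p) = l/(l^2 + 7*l*p - 8*l - 56*p)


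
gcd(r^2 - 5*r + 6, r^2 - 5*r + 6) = r^2 - 5*r + 6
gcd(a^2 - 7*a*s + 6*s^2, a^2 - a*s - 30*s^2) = -a + 6*s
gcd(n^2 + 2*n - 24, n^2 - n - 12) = n - 4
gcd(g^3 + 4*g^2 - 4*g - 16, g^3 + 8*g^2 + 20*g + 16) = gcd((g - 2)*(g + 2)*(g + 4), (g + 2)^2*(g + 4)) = g^2 + 6*g + 8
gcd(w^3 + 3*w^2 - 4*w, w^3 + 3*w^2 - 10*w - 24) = w + 4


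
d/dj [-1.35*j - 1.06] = -1.35000000000000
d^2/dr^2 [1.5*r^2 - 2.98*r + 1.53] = 3.00000000000000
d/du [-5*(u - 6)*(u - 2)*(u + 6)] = -15*u^2 + 20*u + 180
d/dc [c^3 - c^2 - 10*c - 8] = 3*c^2 - 2*c - 10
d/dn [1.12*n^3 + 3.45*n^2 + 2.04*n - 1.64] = 3.36*n^2 + 6.9*n + 2.04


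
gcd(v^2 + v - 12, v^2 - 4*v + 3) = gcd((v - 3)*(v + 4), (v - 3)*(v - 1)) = v - 3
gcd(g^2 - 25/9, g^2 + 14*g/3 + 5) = g + 5/3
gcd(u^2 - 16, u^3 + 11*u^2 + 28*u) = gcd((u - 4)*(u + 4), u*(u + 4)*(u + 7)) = u + 4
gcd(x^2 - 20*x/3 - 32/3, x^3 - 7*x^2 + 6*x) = 1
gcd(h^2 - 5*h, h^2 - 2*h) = h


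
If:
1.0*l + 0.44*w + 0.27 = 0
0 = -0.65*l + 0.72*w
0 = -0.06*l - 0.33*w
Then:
No Solution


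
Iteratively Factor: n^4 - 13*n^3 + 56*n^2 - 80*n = (n - 4)*(n^3 - 9*n^2 + 20*n) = (n - 4)^2*(n^2 - 5*n) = n*(n - 4)^2*(n - 5)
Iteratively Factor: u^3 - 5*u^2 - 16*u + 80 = (u - 4)*(u^2 - u - 20) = (u - 4)*(u + 4)*(u - 5)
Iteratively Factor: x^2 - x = (x - 1)*(x)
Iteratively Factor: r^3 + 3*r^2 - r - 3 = (r - 1)*(r^2 + 4*r + 3) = (r - 1)*(r + 3)*(r + 1)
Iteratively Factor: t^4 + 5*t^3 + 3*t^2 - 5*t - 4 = (t + 4)*(t^3 + t^2 - t - 1) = (t - 1)*(t + 4)*(t^2 + 2*t + 1) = (t - 1)*(t + 1)*(t + 4)*(t + 1)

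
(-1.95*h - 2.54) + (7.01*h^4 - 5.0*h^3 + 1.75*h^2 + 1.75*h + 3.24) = 7.01*h^4 - 5.0*h^3 + 1.75*h^2 - 0.2*h + 0.7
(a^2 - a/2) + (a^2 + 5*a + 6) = 2*a^2 + 9*a/2 + 6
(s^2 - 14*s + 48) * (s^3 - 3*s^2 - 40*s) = s^5 - 17*s^4 + 50*s^3 + 416*s^2 - 1920*s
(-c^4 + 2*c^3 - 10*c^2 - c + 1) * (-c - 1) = c^5 - c^4 + 8*c^3 + 11*c^2 - 1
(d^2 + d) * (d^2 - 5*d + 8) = d^4 - 4*d^3 + 3*d^2 + 8*d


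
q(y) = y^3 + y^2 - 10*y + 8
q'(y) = 3*y^2 + 2*y - 10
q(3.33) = 22.71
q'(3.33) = 29.93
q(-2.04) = 24.07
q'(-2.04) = -1.60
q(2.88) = 11.38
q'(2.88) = 20.64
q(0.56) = 2.89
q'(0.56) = -7.94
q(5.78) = 176.71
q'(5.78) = 101.79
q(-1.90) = 23.75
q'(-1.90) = -2.97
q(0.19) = 6.14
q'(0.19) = -9.51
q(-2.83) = 21.64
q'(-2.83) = 8.37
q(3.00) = 14.00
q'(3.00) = 23.00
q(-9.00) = -550.00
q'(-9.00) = 215.00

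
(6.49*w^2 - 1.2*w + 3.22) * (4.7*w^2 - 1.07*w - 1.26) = 30.503*w^4 - 12.5843*w^3 + 8.2406*w^2 - 1.9334*w - 4.0572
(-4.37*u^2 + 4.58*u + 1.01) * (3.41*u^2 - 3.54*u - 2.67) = -14.9017*u^4 + 31.0876*u^3 - 1.1012*u^2 - 15.804*u - 2.6967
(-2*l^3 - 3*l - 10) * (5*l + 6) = -10*l^4 - 12*l^3 - 15*l^2 - 68*l - 60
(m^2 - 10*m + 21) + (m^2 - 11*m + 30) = 2*m^2 - 21*m + 51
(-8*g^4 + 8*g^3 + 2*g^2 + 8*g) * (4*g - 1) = -32*g^5 + 40*g^4 + 30*g^2 - 8*g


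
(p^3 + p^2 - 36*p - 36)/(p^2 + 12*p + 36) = (p^2 - 5*p - 6)/(p + 6)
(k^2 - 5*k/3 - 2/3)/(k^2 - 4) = (k + 1/3)/(k + 2)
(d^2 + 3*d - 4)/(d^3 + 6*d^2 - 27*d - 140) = (d - 1)/(d^2 + 2*d - 35)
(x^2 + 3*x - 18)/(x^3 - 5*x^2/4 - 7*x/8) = 8*(-x^2 - 3*x + 18)/(x*(-8*x^2 + 10*x + 7))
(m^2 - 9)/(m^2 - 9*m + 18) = (m + 3)/(m - 6)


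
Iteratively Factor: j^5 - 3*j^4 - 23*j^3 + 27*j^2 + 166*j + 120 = (j - 5)*(j^4 + 2*j^3 - 13*j^2 - 38*j - 24) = (j - 5)*(j + 2)*(j^3 - 13*j - 12) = (j - 5)*(j + 2)*(j + 3)*(j^2 - 3*j - 4) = (j - 5)*(j + 1)*(j + 2)*(j + 3)*(j - 4)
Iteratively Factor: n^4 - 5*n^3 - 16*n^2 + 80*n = (n - 4)*(n^3 - n^2 - 20*n) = (n - 4)*(n + 4)*(n^2 - 5*n) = n*(n - 4)*(n + 4)*(n - 5)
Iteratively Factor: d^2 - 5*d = (d)*(d - 5)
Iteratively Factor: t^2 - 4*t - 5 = (t - 5)*(t + 1)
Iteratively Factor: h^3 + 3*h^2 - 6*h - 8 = (h + 4)*(h^2 - h - 2) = (h + 1)*(h + 4)*(h - 2)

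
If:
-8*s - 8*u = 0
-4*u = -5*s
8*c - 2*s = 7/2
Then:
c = 7/16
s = 0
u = 0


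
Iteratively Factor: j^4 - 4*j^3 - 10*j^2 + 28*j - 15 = (j + 3)*(j^3 - 7*j^2 + 11*j - 5) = (j - 1)*(j + 3)*(j^2 - 6*j + 5) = (j - 1)^2*(j + 3)*(j - 5)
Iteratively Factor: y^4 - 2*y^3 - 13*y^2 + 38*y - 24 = (y - 3)*(y^3 + y^2 - 10*y + 8) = (y - 3)*(y + 4)*(y^2 - 3*y + 2) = (y - 3)*(y - 2)*(y + 4)*(y - 1)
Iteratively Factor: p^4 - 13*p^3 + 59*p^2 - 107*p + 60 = (p - 5)*(p^3 - 8*p^2 + 19*p - 12) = (p - 5)*(p - 3)*(p^2 - 5*p + 4) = (p - 5)*(p - 3)*(p - 1)*(p - 4)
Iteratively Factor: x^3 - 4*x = (x)*(x^2 - 4) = x*(x + 2)*(x - 2)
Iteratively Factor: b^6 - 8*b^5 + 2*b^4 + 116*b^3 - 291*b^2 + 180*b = (b)*(b^5 - 8*b^4 + 2*b^3 + 116*b^2 - 291*b + 180) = b*(b - 3)*(b^4 - 5*b^3 - 13*b^2 + 77*b - 60) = b*(b - 3)^2*(b^3 - 2*b^2 - 19*b + 20) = b*(b - 3)^2*(b - 1)*(b^2 - b - 20) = b*(b - 5)*(b - 3)^2*(b - 1)*(b + 4)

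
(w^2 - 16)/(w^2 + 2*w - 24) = (w + 4)/(w + 6)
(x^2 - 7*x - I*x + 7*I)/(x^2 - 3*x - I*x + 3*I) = (x - 7)/(x - 3)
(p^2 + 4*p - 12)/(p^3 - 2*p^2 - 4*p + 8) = (p + 6)/(p^2 - 4)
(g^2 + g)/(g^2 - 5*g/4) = 4*(g + 1)/(4*g - 5)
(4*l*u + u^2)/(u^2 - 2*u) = (4*l + u)/(u - 2)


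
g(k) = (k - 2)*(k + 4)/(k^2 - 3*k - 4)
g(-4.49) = 0.11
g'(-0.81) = -50.00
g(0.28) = 1.55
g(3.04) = -1.89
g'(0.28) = -1.33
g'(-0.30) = -3.85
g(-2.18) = -1.04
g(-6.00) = 0.32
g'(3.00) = -3.31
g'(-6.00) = -0.10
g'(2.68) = -1.97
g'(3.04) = -3.58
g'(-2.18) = -1.38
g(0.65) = 1.14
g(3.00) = -1.75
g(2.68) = -0.94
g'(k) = (3 - 2*k)*(k - 2)*(k + 4)/(k^2 - 3*k - 4)^2 + (k - 2)/(k^2 - 3*k - 4) + (k + 4)/(k^2 - 3*k - 4)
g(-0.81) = 9.81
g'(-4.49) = -0.19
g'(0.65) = -0.95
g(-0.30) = 2.83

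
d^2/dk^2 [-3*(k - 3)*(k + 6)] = -6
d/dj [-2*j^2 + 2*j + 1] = 2 - 4*j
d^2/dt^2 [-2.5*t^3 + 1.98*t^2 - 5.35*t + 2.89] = 3.96 - 15.0*t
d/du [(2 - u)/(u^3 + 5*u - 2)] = (-u^3 - 5*u + (u - 2)*(3*u^2 + 5) + 2)/(u^3 + 5*u - 2)^2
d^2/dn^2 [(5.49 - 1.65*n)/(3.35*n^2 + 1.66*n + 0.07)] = (-(1.65*n - 5.49)*(6.7*n + 1.66)*(13.4*n + 3.32) + (33.165*n - 31.305)*(3.35*n^2 + 1.66*n + 0.07))/(3.35*n^2 + 1.66*n + 0.07)^3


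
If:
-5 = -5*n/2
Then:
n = 2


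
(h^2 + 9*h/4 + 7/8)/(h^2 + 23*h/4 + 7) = (h + 1/2)/(h + 4)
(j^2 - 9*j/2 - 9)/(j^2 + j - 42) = (j + 3/2)/(j + 7)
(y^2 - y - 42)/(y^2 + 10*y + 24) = (y - 7)/(y + 4)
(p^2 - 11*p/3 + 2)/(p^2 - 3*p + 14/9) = 3*(p - 3)/(3*p - 7)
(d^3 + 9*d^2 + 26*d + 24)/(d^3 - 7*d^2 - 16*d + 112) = (d^2 + 5*d + 6)/(d^2 - 11*d + 28)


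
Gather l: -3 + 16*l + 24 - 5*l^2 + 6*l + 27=-5*l^2 + 22*l + 48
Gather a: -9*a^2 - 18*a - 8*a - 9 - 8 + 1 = -9*a^2 - 26*a - 16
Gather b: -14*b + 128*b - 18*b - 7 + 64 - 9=96*b + 48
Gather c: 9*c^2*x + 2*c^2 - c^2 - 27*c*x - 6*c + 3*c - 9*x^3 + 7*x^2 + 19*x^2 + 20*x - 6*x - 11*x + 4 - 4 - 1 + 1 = c^2*(9*x + 1) + c*(-27*x - 3) - 9*x^3 + 26*x^2 + 3*x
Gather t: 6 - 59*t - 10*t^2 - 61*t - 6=-10*t^2 - 120*t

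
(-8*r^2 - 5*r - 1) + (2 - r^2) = -9*r^2 - 5*r + 1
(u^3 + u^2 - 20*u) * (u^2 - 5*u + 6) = u^5 - 4*u^4 - 19*u^3 + 106*u^2 - 120*u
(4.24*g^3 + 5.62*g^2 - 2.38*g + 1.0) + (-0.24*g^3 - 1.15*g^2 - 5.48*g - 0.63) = 4.0*g^3 + 4.47*g^2 - 7.86*g + 0.37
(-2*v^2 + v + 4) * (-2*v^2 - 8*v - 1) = 4*v^4 + 14*v^3 - 14*v^2 - 33*v - 4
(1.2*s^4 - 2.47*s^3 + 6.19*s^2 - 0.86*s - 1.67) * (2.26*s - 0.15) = 2.712*s^5 - 5.7622*s^4 + 14.3599*s^3 - 2.8721*s^2 - 3.6452*s + 0.2505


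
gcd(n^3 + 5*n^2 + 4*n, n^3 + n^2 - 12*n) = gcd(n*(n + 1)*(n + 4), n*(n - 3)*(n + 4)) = n^2 + 4*n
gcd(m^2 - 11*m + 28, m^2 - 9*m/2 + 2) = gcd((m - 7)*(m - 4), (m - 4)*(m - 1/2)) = m - 4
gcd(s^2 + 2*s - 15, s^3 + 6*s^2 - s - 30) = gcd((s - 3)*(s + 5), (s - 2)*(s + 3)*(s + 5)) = s + 5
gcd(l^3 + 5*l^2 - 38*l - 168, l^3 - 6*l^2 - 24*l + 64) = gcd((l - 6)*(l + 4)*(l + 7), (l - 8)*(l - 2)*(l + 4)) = l + 4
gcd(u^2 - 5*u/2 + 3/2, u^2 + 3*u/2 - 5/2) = u - 1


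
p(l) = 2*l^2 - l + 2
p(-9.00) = 173.00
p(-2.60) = 18.12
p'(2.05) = 7.20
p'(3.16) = 11.64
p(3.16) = 18.81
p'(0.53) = 1.12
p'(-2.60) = -11.40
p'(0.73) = 1.92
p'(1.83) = 6.32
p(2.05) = 8.36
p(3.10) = 18.12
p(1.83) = 6.87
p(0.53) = 2.03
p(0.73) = 2.34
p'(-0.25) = -2.00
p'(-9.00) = -37.00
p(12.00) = 278.00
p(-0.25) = 2.38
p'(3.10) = 11.40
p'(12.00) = 47.00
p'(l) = 4*l - 1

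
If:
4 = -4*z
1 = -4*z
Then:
No Solution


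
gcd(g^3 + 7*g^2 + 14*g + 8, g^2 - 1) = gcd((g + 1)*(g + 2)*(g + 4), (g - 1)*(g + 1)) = g + 1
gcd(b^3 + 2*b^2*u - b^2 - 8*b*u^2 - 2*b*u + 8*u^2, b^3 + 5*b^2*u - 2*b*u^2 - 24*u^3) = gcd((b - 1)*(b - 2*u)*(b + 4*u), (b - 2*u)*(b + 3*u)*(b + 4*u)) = -b^2 - 2*b*u + 8*u^2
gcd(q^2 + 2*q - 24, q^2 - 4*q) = q - 4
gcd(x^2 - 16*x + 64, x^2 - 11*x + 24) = x - 8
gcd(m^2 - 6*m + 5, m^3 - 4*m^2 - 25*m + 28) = m - 1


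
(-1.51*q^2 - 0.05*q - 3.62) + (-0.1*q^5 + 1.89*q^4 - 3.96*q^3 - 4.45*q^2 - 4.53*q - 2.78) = -0.1*q^5 + 1.89*q^4 - 3.96*q^3 - 5.96*q^2 - 4.58*q - 6.4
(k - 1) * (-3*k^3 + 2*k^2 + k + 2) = -3*k^4 + 5*k^3 - k^2 + k - 2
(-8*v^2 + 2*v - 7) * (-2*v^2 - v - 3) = 16*v^4 + 4*v^3 + 36*v^2 + v + 21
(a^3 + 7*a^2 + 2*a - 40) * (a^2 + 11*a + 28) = a^5 + 18*a^4 + 107*a^3 + 178*a^2 - 384*a - 1120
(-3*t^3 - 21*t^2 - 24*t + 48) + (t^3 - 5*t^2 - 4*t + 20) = -2*t^3 - 26*t^2 - 28*t + 68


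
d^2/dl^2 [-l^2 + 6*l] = -2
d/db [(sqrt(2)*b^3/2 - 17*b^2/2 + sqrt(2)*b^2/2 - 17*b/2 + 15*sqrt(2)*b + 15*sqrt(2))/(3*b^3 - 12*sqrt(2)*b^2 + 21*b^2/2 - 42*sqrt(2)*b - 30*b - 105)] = (5*sqrt(2)*b^4 + 18*b^4 - 160*sqrt(2)*b^3 - 44*b^3 - 280*sqrt(2)*b^2 + 883*b^2 - 560*sqrt(2)*b + 3340*b - 1500*sqrt(2) + 2870)/(3*(4*b^6 - 32*sqrt(2)*b^5 + 28*b^5 - 224*sqrt(2)*b^4 + 97*b^4 - 72*sqrt(2)*b^3 + 336*b^3 + 988*b^2 + 2240*sqrt(2)*b^2 + 2800*b + 3920*sqrt(2)*b + 4900))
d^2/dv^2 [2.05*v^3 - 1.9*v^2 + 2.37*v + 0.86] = 12.3*v - 3.8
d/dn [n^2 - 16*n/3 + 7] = 2*n - 16/3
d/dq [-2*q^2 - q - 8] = -4*q - 1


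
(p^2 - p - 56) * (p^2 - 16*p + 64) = p^4 - 17*p^3 + 24*p^2 + 832*p - 3584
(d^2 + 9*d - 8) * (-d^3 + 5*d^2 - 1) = -d^5 - 4*d^4 + 53*d^3 - 41*d^2 - 9*d + 8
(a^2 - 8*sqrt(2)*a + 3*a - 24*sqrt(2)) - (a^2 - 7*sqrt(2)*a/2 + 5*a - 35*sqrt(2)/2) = -9*sqrt(2)*a/2 - 2*a - 13*sqrt(2)/2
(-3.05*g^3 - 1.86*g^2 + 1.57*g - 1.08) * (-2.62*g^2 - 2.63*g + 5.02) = 7.991*g^5 + 12.8947*g^4 - 14.5326*g^3 - 10.6367*g^2 + 10.7218*g - 5.4216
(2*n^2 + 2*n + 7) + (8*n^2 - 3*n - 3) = 10*n^2 - n + 4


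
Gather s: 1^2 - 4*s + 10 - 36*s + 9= 20 - 40*s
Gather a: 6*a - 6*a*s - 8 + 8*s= a*(6 - 6*s) + 8*s - 8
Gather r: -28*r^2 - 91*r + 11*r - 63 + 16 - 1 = -28*r^2 - 80*r - 48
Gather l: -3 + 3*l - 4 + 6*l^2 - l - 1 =6*l^2 + 2*l - 8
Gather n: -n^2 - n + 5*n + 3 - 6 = -n^2 + 4*n - 3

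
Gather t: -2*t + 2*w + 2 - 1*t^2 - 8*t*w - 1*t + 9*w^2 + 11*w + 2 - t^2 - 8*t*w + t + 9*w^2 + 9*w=-2*t^2 + t*(-16*w - 2) + 18*w^2 + 22*w + 4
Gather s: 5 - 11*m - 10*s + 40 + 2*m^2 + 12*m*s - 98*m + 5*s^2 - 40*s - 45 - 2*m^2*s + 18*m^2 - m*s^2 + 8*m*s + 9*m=20*m^2 - 100*m + s^2*(5 - m) + s*(-2*m^2 + 20*m - 50)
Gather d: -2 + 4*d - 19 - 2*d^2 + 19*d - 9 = -2*d^2 + 23*d - 30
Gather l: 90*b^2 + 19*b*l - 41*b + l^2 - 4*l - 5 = 90*b^2 - 41*b + l^2 + l*(19*b - 4) - 5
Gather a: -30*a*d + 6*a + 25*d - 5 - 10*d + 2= a*(6 - 30*d) + 15*d - 3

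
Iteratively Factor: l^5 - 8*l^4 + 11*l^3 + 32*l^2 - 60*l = (l + 2)*(l^4 - 10*l^3 + 31*l^2 - 30*l) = (l - 5)*(l + 2)*(l^3 - 5*l^2 + 6*l) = l*(l - 5)*(l + 2)*(l^2 - 5*l + 6) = l*(l - 5)*(l - 2)*(l + 2)*(l - 3)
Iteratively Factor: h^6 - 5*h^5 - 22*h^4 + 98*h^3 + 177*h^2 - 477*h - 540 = (h - 4)*(h^5 - h^4 - 26*h^3 - 6*h^2 + 153*h + 135) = (h - 4)*(h + 3)*(h^4 - 4*h^3 - 14*h^2 + 36*h + 45) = (h - 5)*(h - 4)*(h + 3)*(h^3 + h^2 - 9*h - 9) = (h - 5)*(h - 4)*(h - 3)*(h + 3)*(h^2 + 4*h + 3) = (h - 5)*(h - 4)*(h - 3)*(h + 1)*(h + 3)*(h + 3)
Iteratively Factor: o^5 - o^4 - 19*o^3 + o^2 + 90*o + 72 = (o + 3)*(o^4 - 4*o^3 - 7*o^2 + 22*o + 24) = (o - 3)*(o + 3)*(o^3 - o^2 - 10*o - 8) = (o - 3)*(o + 2)*(o + 3)*(o^2 - 3*o - 4) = (o - 3)*(o + 1)*(o + 2)*(o + 3)*(o - 4)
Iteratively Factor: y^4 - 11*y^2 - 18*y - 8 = (y + 1)*(y^3 - y^2 - 10*y - 8) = (y + 1)*(y + 2)*(y^2 - 3*y - 4) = (y + 1)^2*(y + 2)*(y - 4)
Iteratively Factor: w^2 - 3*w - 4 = (w - 4)*(w + 1)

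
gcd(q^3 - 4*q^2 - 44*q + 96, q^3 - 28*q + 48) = q^2 + 4*q - 12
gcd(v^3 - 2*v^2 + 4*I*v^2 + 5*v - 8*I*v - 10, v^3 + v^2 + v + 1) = v - I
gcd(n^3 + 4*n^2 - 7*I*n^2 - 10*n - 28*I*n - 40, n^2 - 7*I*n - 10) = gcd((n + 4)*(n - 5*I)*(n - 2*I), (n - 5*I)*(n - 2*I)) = n^2 - 7*I*n - 10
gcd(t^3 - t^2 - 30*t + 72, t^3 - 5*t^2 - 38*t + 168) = t^2 + 2*t - 24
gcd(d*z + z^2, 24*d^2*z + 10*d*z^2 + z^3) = z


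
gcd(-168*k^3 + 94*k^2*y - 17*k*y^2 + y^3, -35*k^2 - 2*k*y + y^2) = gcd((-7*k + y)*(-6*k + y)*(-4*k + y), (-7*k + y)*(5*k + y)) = -7*k + y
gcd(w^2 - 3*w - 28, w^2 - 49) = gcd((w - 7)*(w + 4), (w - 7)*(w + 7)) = w - 7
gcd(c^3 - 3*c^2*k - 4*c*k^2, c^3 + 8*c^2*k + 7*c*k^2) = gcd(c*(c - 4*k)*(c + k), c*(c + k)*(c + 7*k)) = c^2 + c*k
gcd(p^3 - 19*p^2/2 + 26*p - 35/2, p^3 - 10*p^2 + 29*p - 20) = p^2 - 6*p + 5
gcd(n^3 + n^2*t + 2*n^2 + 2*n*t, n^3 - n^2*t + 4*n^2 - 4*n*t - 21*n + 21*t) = 1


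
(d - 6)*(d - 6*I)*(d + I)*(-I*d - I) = -I*d^4 - 5*d^3 + 5*I*d^3 + 25*d^2 + 30*d + 30*I*d + 36*I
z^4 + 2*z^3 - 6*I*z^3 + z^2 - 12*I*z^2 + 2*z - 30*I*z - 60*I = (z + 2)*(z - 5*I)*(z - 3*I)*(z + 2*I)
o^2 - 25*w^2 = (o - 5*w)*(o + 5*w)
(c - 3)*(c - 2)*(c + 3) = c^3 - 2*c^2 - 9*c + 18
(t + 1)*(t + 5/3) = t^2 + 8*t/3 + 5/3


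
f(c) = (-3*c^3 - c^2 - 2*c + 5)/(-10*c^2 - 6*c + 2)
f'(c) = (20*c + 6)*(-3*c^3 - c^2 - 2*c + 5)/(-10*c^2 - 6*c + 2)^2 + (-9*c^2 - 2*c - 2)/(-10*c^2 - 6*c + 2)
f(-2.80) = -1.15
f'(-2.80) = 0.16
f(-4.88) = -1.64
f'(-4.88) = 0.27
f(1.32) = 0.27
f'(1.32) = 0.50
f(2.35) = 0.66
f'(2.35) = 0.32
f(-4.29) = -1.48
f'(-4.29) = 0.26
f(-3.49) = -1.29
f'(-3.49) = 0.23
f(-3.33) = -1.25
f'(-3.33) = 0.22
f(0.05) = 2.92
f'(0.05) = 10.95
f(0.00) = 2.50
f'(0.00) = 6.50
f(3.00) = 0.86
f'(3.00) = 0.31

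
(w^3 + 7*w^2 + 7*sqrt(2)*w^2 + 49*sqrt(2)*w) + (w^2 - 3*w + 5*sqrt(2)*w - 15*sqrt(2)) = w^3 + 8*w^2 + 7*sqrt(2)*w^2 - 3*w + 54*sqrt(2)*w - 15*sqrt(2)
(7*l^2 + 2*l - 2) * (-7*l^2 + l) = -49*l^4 - 7*l^3 + 16*l^2 - 2*l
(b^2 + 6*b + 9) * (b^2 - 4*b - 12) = b^4 + 2*b^3 - 27*b^2 - 108*b - 108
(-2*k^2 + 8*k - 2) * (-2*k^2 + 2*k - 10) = 4*k^4 - 20*k^3 + 40*k^2 - 84*k + 20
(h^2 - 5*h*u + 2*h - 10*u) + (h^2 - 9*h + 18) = 2*h^2 - 5*h*u - 7*h - 10*u + 18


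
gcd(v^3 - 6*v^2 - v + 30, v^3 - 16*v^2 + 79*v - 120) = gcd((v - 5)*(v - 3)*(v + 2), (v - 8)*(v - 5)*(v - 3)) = v^2 - 8*v + 15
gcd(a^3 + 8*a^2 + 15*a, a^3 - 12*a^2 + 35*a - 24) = 1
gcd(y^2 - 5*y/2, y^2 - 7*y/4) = y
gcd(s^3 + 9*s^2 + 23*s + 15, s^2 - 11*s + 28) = 1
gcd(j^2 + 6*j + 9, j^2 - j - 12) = j + 3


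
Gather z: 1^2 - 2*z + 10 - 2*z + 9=20 - 4*z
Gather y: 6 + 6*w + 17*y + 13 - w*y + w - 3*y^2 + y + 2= 7*w - 3*y^2 + y*(18 - w) + 21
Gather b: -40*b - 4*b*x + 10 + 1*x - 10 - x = b*(-4*x - 40)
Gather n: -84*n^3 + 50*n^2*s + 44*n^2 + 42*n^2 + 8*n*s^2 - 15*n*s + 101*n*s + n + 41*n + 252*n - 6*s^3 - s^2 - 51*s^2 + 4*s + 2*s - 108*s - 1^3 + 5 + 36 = -84*n^3 + n^2*(50*s + 86) + n*(8*s^2 + 86*s + 294) - 6*s^3 - 52*s^2 - 102*s + 40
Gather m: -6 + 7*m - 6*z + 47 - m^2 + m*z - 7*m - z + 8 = -m^2 + m*z - 7*z + 49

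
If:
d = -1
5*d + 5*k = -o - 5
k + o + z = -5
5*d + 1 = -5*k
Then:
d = -1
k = 4/5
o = -4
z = -9/5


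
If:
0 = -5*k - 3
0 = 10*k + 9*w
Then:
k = -3/5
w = 2/3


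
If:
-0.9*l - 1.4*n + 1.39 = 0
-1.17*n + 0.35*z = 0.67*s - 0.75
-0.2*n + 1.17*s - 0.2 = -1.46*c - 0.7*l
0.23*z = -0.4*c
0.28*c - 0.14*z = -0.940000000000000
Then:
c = -1.80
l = 0.85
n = 0.44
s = 1.98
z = 3.12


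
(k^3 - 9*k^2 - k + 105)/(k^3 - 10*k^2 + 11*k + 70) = (k + 3)/(k + 2)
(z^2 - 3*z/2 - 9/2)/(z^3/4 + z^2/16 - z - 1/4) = 8*(2*z^2 - 3*z - 9)/(4*z^3 + z^2 - 16*z - 4)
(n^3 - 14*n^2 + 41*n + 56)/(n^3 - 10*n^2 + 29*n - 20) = (n^3 - 14*n^2 + 41*n + 56)/(n^3 - 10*n^2 + 29*n - 20)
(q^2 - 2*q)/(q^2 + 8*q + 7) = q*(q - 2)/(q^2 + 8*q + 7)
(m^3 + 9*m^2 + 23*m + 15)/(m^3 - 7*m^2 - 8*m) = (m^2 + 8*m + 15)/(m*(m - 8))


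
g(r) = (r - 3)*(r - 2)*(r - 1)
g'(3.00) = 2.00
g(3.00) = 0.00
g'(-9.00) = 362.00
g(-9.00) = -1320.00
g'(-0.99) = 25.82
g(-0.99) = -23.74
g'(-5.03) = 147.26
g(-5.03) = -340.40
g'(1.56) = -0.42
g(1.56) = 0.35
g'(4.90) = 24.23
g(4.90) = 21.49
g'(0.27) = 7.98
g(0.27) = -3.45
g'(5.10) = 27.83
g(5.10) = 26.69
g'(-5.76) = 179.65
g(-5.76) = -459.53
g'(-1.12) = 28.20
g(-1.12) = -27.25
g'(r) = (r - 3)*(r - 2) + (r - 3)*(r - 1) + (r - 2)*(r - 1) = 3*r^2 - 12*r + 11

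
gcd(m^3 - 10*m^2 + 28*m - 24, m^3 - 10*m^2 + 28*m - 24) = m^3 - 10*m^2 + 28*m - 24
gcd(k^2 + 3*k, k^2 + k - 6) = k + 3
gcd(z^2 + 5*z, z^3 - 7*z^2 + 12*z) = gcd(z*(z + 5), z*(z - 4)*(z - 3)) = z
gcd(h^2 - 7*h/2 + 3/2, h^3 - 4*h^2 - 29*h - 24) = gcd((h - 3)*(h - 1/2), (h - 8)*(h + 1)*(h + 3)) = 1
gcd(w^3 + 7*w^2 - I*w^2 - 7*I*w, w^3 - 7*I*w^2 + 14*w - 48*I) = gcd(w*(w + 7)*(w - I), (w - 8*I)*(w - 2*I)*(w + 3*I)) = 1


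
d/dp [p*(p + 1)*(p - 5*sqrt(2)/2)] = 3*p^2 - 5*sqrt(2)*p + 2*p - 5*sqrt(2)/2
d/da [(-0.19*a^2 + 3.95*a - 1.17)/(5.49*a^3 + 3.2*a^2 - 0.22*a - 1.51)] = (1.0431*a^4 - 43.371*a^3 + 6.6717*a^2 + 8.0618*a - 6.2219)/(30.1401*a^6 + 35.136*a^5 + 7.8244*a^4 - 17.9878*a^3 - 9.6156*a^2 + 0.6644*a + 2.2801)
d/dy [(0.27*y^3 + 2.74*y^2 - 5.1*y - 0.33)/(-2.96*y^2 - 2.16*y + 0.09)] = (-0.7992*y^4 - 1.1664*y^3 - 20.9415*y^2 - 1.4604*y - 1.1718)/(8.7616*y^4 + 12.7872*y^3 + 4.1328*y^2 - 0.3888*y + 0.0081)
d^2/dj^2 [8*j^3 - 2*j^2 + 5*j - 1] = 48*j - 4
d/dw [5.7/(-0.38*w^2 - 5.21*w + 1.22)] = (4.332*w + 29.697)/(0.38*w^2 + 5.21*w - 1.22)^2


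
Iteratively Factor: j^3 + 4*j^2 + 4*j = (j + 2)*(j^2 + 2*j) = (j + 2)^2*(j)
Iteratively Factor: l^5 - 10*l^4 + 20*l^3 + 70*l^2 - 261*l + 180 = (l - 3)*(l^4 - 7*l^3 - l^2 + 67*l - 60) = (l - 3)*(l - 1)*(l^3 - 6*l^2 - 7*l + 60) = (l - 5)*(l - 3)*(l - 1)*(l^2 - l - 12) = (l - 5)*(l - 3)*(l - 1)*(l + 3)*(l - 4)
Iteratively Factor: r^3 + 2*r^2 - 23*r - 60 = (r + 4)*(r^2 - 2*r - 15) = (r + 3)*(r + 4)*(r - 5)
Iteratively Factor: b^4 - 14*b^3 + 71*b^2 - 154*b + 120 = (b - 5)*(b^3 - 9*b^2 + 26*b - 24) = (b - 5)*(b - 2)*(b^2 - 7*b + 12) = (b - 5)*(b - 4)*(b - 2)*(b - 3)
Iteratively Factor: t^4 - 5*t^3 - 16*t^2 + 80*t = (t + 4)*(t^3 - 9*t^2 + 20*t) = t*(t + 4)*(t^2 - 9*t + 20) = t*(t - 5)*(t + 4)*(t - 4)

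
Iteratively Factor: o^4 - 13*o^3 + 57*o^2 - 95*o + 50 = (o - 1)*(o^3 - 12*o^2 + 45*o - 50) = (o - 5)*(o - 1)*(o^2 - 7*o + 10) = (o - 5)*(o - 2)*(o - 1)*(o - 5)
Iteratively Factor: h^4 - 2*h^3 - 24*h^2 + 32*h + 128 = (h - 4)*(h^3 + 2*h^2 - 16*h - 32) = (h - 4)*(h + 4)*(h^2 - 2*h - 8) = (h - 4)*(h + 2)*(h + 4)*(h - 4)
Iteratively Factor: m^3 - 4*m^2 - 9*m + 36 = (m - 3)*(m^2 - m - 12) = (m - 3)*(m + 3)*(m - 4)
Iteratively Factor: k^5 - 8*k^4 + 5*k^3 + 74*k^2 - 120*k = (k - 5)*(k^4 - 3*k^3 - 10*k^2 + 24*k) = (k - 5)*(k + 3)*(k^3 - 6*k^2 + 8*k) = (k - 5)*(k - 4)*(k + 3)*(k^2 - 2*k) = k*(k - 5)*(k - 4)*(k + 3)*(k - 2)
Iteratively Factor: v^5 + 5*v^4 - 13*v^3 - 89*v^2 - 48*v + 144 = (v - 4)*(v^4 + 9*v^3 + 23*v^2 + 3*v - 36) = (v - 4)*(v + 3)*(v^3 + 6*v^2 + 5*v - 12) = (v - 4)*(v + 3)*(v + 4)*(v^2 + 2*v - 3) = (v - 4)*(v + 3)^2*(v + 4)*(v - 1)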